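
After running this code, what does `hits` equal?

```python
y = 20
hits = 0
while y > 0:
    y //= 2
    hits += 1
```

Let's trace through this code step by step.

Initialize: y = 20
Initialize: hits = 0
Entering loop: while y > 0:

After execution: hits = 5
5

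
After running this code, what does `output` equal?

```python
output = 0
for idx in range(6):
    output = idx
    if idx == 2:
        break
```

Let's trace through this code step by step.

Initialize: output = 0
Entering loop: for idx in range(6):

After execution: output = 2
2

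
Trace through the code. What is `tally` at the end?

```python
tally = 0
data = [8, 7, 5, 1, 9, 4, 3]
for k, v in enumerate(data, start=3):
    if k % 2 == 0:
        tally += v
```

Let's trace through this code step by step.

Initialize: tally = 0
Initialize: data = [8, 7, 5, 1, 9, 4, 3]
Entering loop: for k, v in enumerate(data, start=3):

After execution: tally = 12
12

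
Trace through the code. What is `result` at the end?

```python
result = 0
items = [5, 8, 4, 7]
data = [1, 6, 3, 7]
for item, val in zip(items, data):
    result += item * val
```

Let's trace through this code step by step.

Initialize: result = 0
Initialize: items = [5, 8, 4, 7]
Initialize: data = [1, 6, 3, 7]
Entering loop: for item, val in zip(items, data):

After execution: result = 114
114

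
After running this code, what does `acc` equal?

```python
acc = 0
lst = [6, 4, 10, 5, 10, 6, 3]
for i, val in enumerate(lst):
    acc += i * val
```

Let's trace through this code step by step.

Initialize: acc = 0
Initialize: lst = [6, 4, 10, 5, 10, 6, 3]
Entering loop: for i, val in enumerate(lst):

After execution: acc = 127
127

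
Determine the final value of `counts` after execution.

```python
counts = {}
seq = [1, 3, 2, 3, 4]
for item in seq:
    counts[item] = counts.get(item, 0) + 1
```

Let's trace through this code step by step.

Initialize: counts = {}
Initialize: seq = [1, 3, 2, 3, 4]
Entering loop: for item in seq:

After execution: counts = {1: 1, 3: 2, 2: 1, 4: 1}
{1: 1, 3: 2, 2: 1, 4: 1}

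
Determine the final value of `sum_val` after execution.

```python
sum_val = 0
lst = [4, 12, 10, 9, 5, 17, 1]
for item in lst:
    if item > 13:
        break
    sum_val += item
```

Let's trace through this code step by step.

Initialize: sum_val = 0
Initialize: lst = [4, 12, 10, 9, 5, 17, 1]
Entering loop: for item in lst:

After execution: sum_val = 40
40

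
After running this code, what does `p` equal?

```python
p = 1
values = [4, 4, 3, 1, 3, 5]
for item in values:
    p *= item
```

Let's trace through this code step by step.

Initialize: p = 1
Initialize: values = [4, 4, 3, 1, 3, 5]
Entering loop: for item in values:

After execution: p = 720
720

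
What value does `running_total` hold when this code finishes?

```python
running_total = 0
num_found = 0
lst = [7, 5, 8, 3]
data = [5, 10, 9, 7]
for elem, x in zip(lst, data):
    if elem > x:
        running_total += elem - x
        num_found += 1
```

Let's trace through this code step by step.

Initialize: running_total = 0
Initialize: num_found = 0
Initialize: lst = [7, 5, 8, 3]
Initialize: data = [5, 10, 9, 7]
Entering loop: for elem, x in zip(lst, data):

After execution: running_total = 2
2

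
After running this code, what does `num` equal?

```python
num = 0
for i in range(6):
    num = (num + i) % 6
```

Let's trace through this code step by step.

Initialize: num = 0
Entering loop: for i in range(6):

After execution: num = 3
3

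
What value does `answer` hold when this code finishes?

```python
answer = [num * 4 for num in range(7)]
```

Let's trace through this code step by step.

Initialize: answer = [num * 4 for num in range(7)]

After execution: answer = [0, 4, 8, 12, 16, 20, 24]
[0, 4, 8, 12, 16, 20, 24]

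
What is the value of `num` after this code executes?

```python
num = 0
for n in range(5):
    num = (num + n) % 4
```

Let's trace through this code step by step.

Initialize: num = 0
Entering loop: for n in range(5):

After execution: num = 2
2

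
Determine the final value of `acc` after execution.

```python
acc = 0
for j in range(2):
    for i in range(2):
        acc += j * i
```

Let's trace through this code step by step.

Initialize: acc = 0
Entering loop: for j in range(2):

After execution: acc = 1
1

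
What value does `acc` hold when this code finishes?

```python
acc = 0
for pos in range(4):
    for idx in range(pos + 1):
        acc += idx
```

Let's trace through this code step by step.

Initialize: acc = 0
Entering loop: for pos in range(4):

After execution: acc = 10
10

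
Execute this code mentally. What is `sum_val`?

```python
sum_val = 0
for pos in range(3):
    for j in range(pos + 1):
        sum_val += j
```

Let's trace through this code step by step.

Initialize: sum_val = 0
Entering loop: for pos in range(3):

After execution: sum_val = 4
4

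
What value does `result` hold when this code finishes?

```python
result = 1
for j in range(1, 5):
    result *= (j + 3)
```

Let's trace through this code step by step.

Initialize: result = 1
Entering loop: for j in range(1, 5):

After execution: result = 840
840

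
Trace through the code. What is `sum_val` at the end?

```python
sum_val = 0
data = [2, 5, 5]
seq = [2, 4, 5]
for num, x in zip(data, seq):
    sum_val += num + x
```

Let's trace through this code step by step.

Initialize: sum_val = 0
Initialize: data = [2, 5, 5]
Initialize: seq = [2, 4, 5]
Entering loop: for num, x in zip(data, seq):

After execution: sum_val = 23
23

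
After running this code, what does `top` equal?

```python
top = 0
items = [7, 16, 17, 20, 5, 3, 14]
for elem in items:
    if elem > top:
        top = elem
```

Let's trace through this code step by step.

Initialize: top = 0
Initialize: items = [7, 16, 17, 20, 5, 3, 14]
Entering loop: for elem in items:

After execution: top = 20
20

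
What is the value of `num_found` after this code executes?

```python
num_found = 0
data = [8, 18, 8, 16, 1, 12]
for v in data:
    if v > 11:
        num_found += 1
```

Let's trace through this code step by step.

Initialize: num_found = 0
Initialize: data = [8, 18, 8, 16, 1, 12]
Entering loop: for v in data:

After execution: num_found = 3
3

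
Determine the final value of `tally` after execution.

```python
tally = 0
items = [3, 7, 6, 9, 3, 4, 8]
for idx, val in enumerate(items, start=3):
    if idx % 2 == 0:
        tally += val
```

Let's trace through this code step by step.

Initialize: tally = 0
Initialize: items = [3, 7, 6, 9, 3, 4, 8]
Entering loop: for idx, val in enumerate(items, start=3):

After execution: tally = 20
20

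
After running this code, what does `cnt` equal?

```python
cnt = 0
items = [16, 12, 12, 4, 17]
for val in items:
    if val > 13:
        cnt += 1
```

Let's trace through this code step by step.

Initialize: cnt = 0
Initialize: items = [16, 12, 12, 4, 17]
Entering loop: for val in items:

After execution: cnt = 2
2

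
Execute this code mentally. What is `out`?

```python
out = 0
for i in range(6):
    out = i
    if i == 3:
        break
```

Let's trace through this code step by step.

Initialize: out = 0
Entering loop: for i in range(6):

After execution: out = 3
3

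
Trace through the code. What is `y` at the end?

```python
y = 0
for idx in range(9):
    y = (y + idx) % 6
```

Let's trace through this code step by step.

Initialize: y = 0
Entering loop: for idx in range(9):

After execution: y = 0
0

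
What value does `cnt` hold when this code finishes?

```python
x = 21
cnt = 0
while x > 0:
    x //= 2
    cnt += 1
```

Let's trace through this code step by step.

Initialize: x = 21
Initialize: cnt = 0
Entering loop: while x > 0:

After execution: cnt = 5
5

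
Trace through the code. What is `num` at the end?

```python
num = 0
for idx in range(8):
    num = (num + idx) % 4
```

Let's trace through this code step by step.

Initialize: num = 0
Entering loop: for idx in range(8):

After execution: num = 0
0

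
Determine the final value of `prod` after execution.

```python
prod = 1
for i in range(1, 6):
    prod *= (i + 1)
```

Let's trace through this code step by step.

Initialize: prod = 1
Entering loop: for i in range(1, 6):

After execution: prod = 720
720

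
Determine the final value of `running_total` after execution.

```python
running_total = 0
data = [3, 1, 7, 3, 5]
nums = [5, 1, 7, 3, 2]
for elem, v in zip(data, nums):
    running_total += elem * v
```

Let's trace through this code step by step.

Initialize: running_total = 0
Initialize: data = [3, 1, 7, 3, 5]
Initialize: nums = [5, 1, 7, 3, 2]
Entering loop: for elem, v in zip(data, nums):

After execution: running_total = 84
84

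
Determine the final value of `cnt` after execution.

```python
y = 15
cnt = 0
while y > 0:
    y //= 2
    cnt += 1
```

Let's trace through this code step by step.

Initialize: y = 15
Initialize: cnt = 0
Entering loop: while y > 0:

After execution: cnt = 4
4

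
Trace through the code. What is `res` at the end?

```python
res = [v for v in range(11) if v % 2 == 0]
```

Let's trace through this code step by step.

Initialize: res = [v for v in range(11) if v % 2 == 0]

After execution: res = [0, 2, 4, 6, 8, 10]
[0, 2, 4, 6, 8, 10]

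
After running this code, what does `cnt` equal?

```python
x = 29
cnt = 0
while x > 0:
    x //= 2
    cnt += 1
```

Let's trace through this code step by step.

Initialize: x = 29
Initialize: cnt = 0
Entering loop: while x > 0:

After execution: cnt = 5
5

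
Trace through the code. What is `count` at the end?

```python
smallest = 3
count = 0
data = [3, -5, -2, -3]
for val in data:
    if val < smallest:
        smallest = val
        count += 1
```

Let's trace through this code step by step.

Initialize: smallest = 3
Initialize: count = 0
Initialize: data = [3, -5, -2, -3]
Entering loop: for val in data:

After execution: count = 1
1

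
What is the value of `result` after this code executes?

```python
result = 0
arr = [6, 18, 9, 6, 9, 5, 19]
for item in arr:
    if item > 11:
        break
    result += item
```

Let's trace through this code step by step.

Initialize: result = 0
Initialize: arr = [6, 18, 9, 6, 9, 5, 19]
Entering loop: for item in arr:

After execution: result = 6
6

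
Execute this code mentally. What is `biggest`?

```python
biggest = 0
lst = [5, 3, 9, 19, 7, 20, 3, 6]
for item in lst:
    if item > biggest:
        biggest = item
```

Let's trace through this code step by step.

Initialize: biggest = 0
Initialize: lst = [5, 3, 9, 19, 7, 20, 3, 6]
Entering loop: for item in lst:

After execution: biggest = 20
20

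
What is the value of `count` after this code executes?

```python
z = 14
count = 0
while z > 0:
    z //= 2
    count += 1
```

Let's trace through this code step by step.

Initialize: z = 14
Initialize: count = 0
Entering loop: while z > 0:

After execution: count = 4
4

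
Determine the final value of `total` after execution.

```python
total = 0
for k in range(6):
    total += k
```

Let's trace through this code step by step.

Initialize: total = 0
Entering loop: for k in range(6):

After execution: total = 15
15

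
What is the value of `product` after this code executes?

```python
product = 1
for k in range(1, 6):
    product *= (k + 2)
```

Let's trace through this code step by step.

Initialize: product = 1
Entering loop: for k in range(1, 6):

After execution: product = 2520
2520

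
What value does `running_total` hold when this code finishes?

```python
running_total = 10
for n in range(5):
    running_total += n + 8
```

Let's trace through this code step by step.

Initialize: running_total = 10
Entering loop: for n in range(5):

After execution: running_total = 60
60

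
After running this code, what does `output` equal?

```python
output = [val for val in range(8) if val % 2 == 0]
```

Let's trace through this code step by step.

Initialize: output = [val for val in range(8) if val % 2 == 0]

After execution: output = [0, 2, 4, 6]
[0, 2, 4, 6]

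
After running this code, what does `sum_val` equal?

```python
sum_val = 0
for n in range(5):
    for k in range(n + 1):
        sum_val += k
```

Let's trace through this code step by step.

Initialize: sum_val = 0
Entering loop: for n in range(5):

After execution: sum_val = 20
20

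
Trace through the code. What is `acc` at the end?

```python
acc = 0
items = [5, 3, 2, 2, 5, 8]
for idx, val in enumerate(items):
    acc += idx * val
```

Let's trace through this code step by step.

Initialize: acc = 0
Initialize: items = [5, 3, 2, 2, 5, 8]
Entering loop: for idx, val in enumerate(items):

After execution: acc = 73
73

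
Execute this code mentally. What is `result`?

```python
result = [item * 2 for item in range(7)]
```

Let's trace through this code step by step.

Initialize: result = [item * 2 for item in range(7)]

After execution: result = [0, 2, 4, 6, 8, 10, 12]
[0, 2, 4, 6, 8, 10, 12]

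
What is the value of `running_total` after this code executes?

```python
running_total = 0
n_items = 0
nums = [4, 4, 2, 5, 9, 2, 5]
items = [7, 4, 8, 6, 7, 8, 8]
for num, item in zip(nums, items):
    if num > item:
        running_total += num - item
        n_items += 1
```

Let's trace through this code step by step.

Initialize: running_total = 0
Initialize: n_items = 0
Initialize: nums = [4, 4, 2, 5, 9, 2, 5]
Initialize: items = [7, 4, 8, 6, 7, 8, 8]
Entering loop: for num, item in zip(nums, items):

After execution: running_total = 2
2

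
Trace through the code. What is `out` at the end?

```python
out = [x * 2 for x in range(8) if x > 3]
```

Let's trace through this code step by step.

Initialize: out = [x * 2 for x in range(8) if x > 3]

After execution: out = [8, 10, 12, 14]
[8, 10, 12, 14]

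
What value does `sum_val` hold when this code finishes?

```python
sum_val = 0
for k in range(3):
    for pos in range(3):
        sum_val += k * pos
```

Let's trace through this code step by step.

Initialize: sum_val = 0
Entering loop: for k in range(3):

After execution: sum_val = 9
9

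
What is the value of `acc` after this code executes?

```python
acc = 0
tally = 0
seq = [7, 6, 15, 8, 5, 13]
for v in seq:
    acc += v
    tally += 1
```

Let's trace through this code step by step.

Initialize: acc = 0
Initialize: tally = 0
Initialize: seq = [7, 6, 15, 8, 5, 13]
Entering loop: for v in seq:

After execution: acc = 54
54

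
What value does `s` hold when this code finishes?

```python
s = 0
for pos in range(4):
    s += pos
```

Let's trace through this code step by step.

Initialize: s = 0
Entering loop: for pos in range(4):

After execution: s = 6
6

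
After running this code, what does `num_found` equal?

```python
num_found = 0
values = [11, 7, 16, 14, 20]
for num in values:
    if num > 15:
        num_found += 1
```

Let's trace through this code step by step.

Initialize: num_found = 0
Initialize: values = [11, 7, 16, 14, 20]
Entering loop: for num in values:

After execution: num_found = 2
2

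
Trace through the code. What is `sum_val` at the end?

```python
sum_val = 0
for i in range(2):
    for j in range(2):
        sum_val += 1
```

Let's trace through this code step by step.

Initialize: sum_val = 0
Entering loop: for i in range(2):

After execution: sum_val = 4
4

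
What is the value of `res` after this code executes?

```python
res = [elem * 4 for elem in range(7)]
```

Let's trace through this code step by step.

Initialize: res = [elem * 4 for elem in range(7)]

After execution: res = [0, 4, 8, 12, 16, 20, 24]
[0, 4, 8, 12, 16, 20, 24]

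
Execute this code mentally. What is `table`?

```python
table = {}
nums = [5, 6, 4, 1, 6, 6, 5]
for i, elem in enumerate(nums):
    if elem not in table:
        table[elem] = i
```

Let's trace through this code step by step.

Initialize: table = {}
Initialize: nums = [5, 6, 4, 1, 6, 6, 5]
Entering loop: for i, elem in enumerate(nums):

After execution: table = {5: 0, 6: 1, 4: 2, 1: 3}
{5: 0, 6: 1, 4: 2, 1: 3}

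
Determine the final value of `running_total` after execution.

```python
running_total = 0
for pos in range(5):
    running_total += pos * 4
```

Let's trace through this code step by step.

Initialize: running_total = 0
Entering loop: for pos in range(5):

After execution: running_total = 40
40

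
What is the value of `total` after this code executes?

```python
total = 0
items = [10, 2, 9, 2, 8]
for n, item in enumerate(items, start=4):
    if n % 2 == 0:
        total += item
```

Let's trace through this code step by step.

Initialize: total = 0
Initialize: items = [10, 2, 9, 2, 8]
Entering loop: for n, item in enumerate(items, start=4):

After execution: total = 27
27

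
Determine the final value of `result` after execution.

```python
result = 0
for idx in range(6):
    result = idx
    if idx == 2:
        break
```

Let's trace through this code step by step.

Initialize: result = 0
Entering loop: for idx in range(6):

After execution: result = 2
2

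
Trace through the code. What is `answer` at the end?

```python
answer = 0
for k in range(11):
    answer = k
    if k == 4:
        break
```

Let's trace through this code step by step.

Initialize: answer = 0
Entering loop: for k in range(11):

After execution: answer = 4
4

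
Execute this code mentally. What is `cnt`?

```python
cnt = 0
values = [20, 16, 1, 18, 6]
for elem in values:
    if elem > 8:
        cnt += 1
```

Let's trace through this code step by step.

Initialize: cnt = 0
Initialize: values = [20, 16, 1, 18, 6]
Entering loop: for elem in values:

After execution: cnt = 3
3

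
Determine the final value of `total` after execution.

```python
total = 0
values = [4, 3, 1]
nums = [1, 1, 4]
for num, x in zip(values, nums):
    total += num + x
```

Let's trace through this code step by step.

Initialize: total = 0
Initialize: values = [4, 3, 1]
Initialize: nums = [1, 1, 4]
Entering loop: for num, x in zip(values, nums):

After execution: total = 14
14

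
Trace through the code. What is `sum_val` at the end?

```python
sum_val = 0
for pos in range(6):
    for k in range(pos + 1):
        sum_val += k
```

Let's trace through this code step by step.

Initialize: sum_val = 0
Entering loop: for pos in range(6):

After execution: sum_val = 35
35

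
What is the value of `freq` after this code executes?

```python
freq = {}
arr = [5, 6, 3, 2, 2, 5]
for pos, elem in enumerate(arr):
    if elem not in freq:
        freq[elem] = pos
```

Let's trace through this code step by step.

Initialize: freq = {}
Initialize: arr = [5, 6, 3, 2, 2, 5]
Entering loop: for pos, elem in enumerate(arr):

After execution: freq = {5: 0, 6: 1, 3: 2, 2: 3}
{5: 0, 6: 1, 3: 2, 2: 3}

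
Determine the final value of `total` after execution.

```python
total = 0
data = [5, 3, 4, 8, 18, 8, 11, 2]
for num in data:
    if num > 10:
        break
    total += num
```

Let's trace through this code step by step.

Initialize: total = 0
Initialize: data = [5, 3, 4, 8, 18, 8, 11, 2]
Entering loop: for num in data:

After execution: total = 20
20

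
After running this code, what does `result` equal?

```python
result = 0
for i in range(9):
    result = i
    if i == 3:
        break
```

Let's trace through this code step by step.

Initialize: result = 0
Entering loop: for i in range(9):

After execution: result = 3
3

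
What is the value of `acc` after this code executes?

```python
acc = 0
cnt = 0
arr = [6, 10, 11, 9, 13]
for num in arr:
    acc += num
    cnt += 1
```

Let's trace through this code step by step.

Initialize: acc = 0
Initialize: cnt = 0
Initialize: arr = [6, 10, 11, 9, 13]
Entering loop: for num in arr:

After execution: acc = 49
49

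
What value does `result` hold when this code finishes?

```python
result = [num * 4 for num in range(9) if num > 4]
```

Let's trace through this code step by step.

Initialize: result = [num * 4 for num in range(9) if num > 4]

After execution: result = [20, 24, 28, 32]
[20, 24, 28, 32]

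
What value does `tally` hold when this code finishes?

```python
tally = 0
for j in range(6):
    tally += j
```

Let's trace through this code step by step.

Initialize: tally = 0
Entering loop: for j in range(6):

After execution: tally = 15
15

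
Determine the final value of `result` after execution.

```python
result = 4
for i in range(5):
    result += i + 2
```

Let's trace through this code step by step.

Initialize: result = 4
Entering loop: for i in range(5):

After execution: result = 24
24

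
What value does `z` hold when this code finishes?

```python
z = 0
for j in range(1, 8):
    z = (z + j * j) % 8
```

Let's trace through this code step by step.

Initialize: z = 0
Entering loop: for j in range(1, 8):

After execution: z = 4
4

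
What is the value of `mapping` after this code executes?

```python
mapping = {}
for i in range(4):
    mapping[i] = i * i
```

Let's trace through this code step by step.

Initialize: mapping = {}
Entering loop: for i in range(4):

After execution: mapping = {0: 0, 1: 1, 2: 4, 3: 9}
{0: 0, 1: 1, 2: 4, 3: 9}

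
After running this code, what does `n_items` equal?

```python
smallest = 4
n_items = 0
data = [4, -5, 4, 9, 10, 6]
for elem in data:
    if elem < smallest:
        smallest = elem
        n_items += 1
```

Let's trace through this code step by step.

Initialize: smallest = 4
Initialize: n_items = 0
Initialize: data = [4, -5, 4, 9, 10, 6]
Entering loop: for elem in data:

After execution: n_items = 1
1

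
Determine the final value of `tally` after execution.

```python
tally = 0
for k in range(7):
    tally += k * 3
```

Let's trace through this code step by step.

Initialize: tally = 0
Entering loop: for k in range(7):

After execution: tally = 63
63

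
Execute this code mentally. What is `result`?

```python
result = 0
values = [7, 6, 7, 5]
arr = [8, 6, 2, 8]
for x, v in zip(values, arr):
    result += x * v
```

Let's trace through this code step by step.

Initialize: result = 0
Initialize: values = [7, 6, 7, 5]
Initialize: arr = [8, 6, 2, 8]
Entering loop: for x, v in zip(values, arr):

After execution: result = 146
146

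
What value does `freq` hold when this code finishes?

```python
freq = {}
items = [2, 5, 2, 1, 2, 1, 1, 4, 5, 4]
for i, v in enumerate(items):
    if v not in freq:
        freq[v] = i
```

Let's trace through this code step by step.

Initialize: freq = {}
Initialize: items = [2, 5, 2, 1, 2, 1, 1, 4, 5, 4]
Entering loop: for i, v in enumerate(items):

After execution: freq = {2: 0, 5: 1, 1: 3, 4: 7}
{2: 0, 5: 1, 1: 3, 4: 7}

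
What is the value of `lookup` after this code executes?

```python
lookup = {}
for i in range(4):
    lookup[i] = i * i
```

Let's trace through this code step by step.

Initialize: lookup = {}
Entering loop: for i in range(4):

After execution: lookup = {0: 0, 1: 1, 2: 4, 3: 9}
{0: 0, 1: 1, 2: 4, 3: 9}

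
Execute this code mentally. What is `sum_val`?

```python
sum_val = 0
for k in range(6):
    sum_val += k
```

Let's trace through this code step by step.

Initialize: sum_val = 0
Entering loop: for k in range(6):

After execution: sum_val = 15
15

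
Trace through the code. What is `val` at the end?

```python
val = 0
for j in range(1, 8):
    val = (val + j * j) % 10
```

Let's trace through this code step by step.

Initialize: val = 0
Entering loop: for j in range(1, 8):

After execution: val = 0
0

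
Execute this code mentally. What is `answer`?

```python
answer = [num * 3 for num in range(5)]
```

Let's trace through this code step by step.

Initialize: answer = [num * 3 for num in range(5)]

After execution: answer = [0, 3, 6, 9, 12]
[0, 3, 6, 9, 12]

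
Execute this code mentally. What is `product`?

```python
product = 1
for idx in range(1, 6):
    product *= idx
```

Let's trace through this code step by step.

Initialize: product = 1
Entering loop: for idx in range(1, 6):

After execution: product = 120
120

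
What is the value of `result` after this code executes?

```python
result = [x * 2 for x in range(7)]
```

Let's trace through this code step by step.

Initialize: result = [x * 2 for x in range(7)]

After execution: result = [0, 2, 4, 6, 8, 10, 12]
[0, 2, 4, 6, 8, 10, 12]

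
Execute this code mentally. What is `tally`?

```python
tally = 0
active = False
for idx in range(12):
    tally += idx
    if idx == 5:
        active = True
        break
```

Let's trace through this code step by step.

Initialize: tally = 0
Initialize: active = False
Entering loop: for idx in range(12):

After execution: tally = 15
15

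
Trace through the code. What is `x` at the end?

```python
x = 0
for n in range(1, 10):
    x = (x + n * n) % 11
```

Let's trace through this code step by step.

Initialize: x = 0
Entering loop: for n in range(1, 10):

After execution: x = 10
10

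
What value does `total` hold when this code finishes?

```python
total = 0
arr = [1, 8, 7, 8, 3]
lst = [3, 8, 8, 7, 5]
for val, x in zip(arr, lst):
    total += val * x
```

Let's trace through this code step by step.

Initialize: total = 0
Initialize: arr = [1, 8, 7, 8, 3]
Initialize: lst = [3, 8, 8, 7, 5]
Entering loop: for val, x in zip(arr, lst):

After execution: total = 194
194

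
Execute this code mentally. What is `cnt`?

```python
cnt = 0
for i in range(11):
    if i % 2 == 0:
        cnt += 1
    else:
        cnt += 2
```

Let's trace through this code step by step.

Initialize: cnt = 0
Entering loop: for i in range(11):

After execution: cnt = 16
16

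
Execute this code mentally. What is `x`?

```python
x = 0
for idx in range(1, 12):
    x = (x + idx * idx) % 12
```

Let's trace through this code step by step.

Initialize: x = 0
Entering loop: for idx in range(1, 12):

After execution: x = 2
2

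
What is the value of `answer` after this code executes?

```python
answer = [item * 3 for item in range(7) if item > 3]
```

Let's trace through this code step by step.

Initialize: answer = [item * 3 for item in range(7) if item > 3]

After execution: answer = [12, 15, 18]
[12, 15, 18]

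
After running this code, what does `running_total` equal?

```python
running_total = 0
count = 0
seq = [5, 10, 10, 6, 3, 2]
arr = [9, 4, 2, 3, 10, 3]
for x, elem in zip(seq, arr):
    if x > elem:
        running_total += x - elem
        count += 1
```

Let's trace through this code step by step.

Initialize: running_total = 0
Initialize: count = 0
Initialize: seq = [5, 10, 10, 6, 3, 2]
Initialize: arr = [9, 4, 2, 3, 10, 3]
Entering loop: for x, elem in zip(seq, arr):

After execution: running_total = 17
17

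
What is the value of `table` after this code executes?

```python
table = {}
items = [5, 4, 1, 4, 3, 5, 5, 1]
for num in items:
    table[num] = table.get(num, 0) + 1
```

Let's trace through this code step by step.

Initialize: table = {}
Initialize: items = [5, 4, 1, 4, 3, 5, 5, 1]
Entering loop: for num in items:

After execution: table = {5: 3, 4: 2, 1: 2, 3: 1}
{5: 3, 4: 2, 1: 2, 3: 1}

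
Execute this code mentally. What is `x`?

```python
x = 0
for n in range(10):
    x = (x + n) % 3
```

Let's trace through this code step by step.

Initialize: x = 0
Entering loop: for n in range(10):

After execution: x = 0
0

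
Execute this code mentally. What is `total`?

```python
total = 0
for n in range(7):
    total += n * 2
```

Let's trace through this code step by step.

Initialize: total = 0
Entering loop: for n in range(7):

After execution: total = 42
42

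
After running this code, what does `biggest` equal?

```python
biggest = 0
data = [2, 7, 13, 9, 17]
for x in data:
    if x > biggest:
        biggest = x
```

Let's trace through this code step by step.

Initialize: biggest = 0
Initialize: data = [2, 7, 13, 9, 17]
Entering loop: for x in data:

After execution: biggest = 17
17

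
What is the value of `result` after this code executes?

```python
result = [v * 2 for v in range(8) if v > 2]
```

Let's trace through this code step by step.

Initialize: result = [v * 2 for v in range(8) if v > 2]

After execution: result = [6, 8, 10, 12, 14]
[6, 8, 10, 12, 14]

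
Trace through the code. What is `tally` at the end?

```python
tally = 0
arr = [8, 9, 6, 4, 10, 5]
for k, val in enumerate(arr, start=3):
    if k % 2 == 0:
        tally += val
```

Let's trace through this code step by step.

Initialize: tally = 0
Initialize: arr = [8, 9, 6, 4, 10, 5]
Entering loop: for k, val in enumerate(arr, start=3):

After execution: tally = 18
18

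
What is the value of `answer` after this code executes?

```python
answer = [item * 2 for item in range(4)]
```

Let's trace through this code step by step.

Initialize: answer = [item * 2 for item in range(4)]

After execution: answer = [0, 2, 4, 6]
[0, 2, 4, 6]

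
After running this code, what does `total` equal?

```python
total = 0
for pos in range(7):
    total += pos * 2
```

Let's trace through this code step by step.

Initialize: total = 0
Entering loop: for pos in range(7):

After execution: total = 42
42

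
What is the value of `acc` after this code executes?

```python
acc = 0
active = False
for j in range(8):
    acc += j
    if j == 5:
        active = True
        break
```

Let's trace through this code step by step.

Initialize: acc = 0
Initialize: active = False
Entering loop: for j in range(8):

After execution: acc = 15
15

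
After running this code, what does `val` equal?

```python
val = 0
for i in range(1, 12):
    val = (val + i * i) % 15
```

Let's trace through this code step by step.

Initialize: val = 0
Entering loop: for i in range(1, 12):

After execution: val = 11
11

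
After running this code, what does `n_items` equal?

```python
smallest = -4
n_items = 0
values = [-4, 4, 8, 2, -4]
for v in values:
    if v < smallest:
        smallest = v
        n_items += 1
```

Let's trace through this code step by step.

Initialize: smallest = -4
Initialize: n_items = 0
Initialize: values = [-4, 4, 8, 2, -4]
Entering loop: for v in values:

After execution: n_items = 0
0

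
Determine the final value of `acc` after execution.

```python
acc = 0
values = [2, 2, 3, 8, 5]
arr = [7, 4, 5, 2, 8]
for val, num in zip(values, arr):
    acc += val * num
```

Let's trace through this code step by step.

Initialize: acc = 0
Initialize: values = [2, 2, 3, 8, 5]
Initialize: arr = [7, 4, 5, 2, 8]
Entering loop: for val, num in zip(values, arr):

After execution: acc = 93
93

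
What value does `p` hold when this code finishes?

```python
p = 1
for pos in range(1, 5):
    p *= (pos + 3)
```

Let's trace through this code step by step.

Initialize: p = 1
Entering loop: for pos in range(1, 5):

After execution: p = 840
840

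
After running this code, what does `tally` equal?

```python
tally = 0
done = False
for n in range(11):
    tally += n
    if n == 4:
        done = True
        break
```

Let's trace through this code step by step.

Initialize: tally = 0
Initialize: done = False
Entering loop: for n in range(11):

After execution: tally = 10
10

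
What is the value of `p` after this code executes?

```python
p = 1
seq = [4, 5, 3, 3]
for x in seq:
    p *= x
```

Let's trace through this code step by step.

Initialize: p = 1
Initialize: seq = [4, 5, 3, 3]
Entering loop: for x in seq:

After execution: p = 180
180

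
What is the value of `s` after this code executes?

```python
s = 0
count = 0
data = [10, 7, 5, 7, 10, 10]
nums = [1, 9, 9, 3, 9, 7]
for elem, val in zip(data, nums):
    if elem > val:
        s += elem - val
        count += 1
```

Let's trace through this code step by step.

Initialize: s = 0
Initialize: count = 0
Initialize: data = [10, 7, 5, 7, 10, 10]
Initialize: nums = [1, 9, 9, 3, 9, 7]
Entering loop: for elem, val in zip(data, nums):

After execution: s = 17
17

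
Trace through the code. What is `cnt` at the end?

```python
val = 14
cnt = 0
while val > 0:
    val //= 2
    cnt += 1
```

Let's trace through this code step by step.

Initialize: val = 14
Initialize: cnt = 0
Entering loop: while val > 0:

After execution: cnt = 4
4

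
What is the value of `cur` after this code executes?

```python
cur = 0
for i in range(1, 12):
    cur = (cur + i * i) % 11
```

Let's trace through this code step by step.

Initialize: cur = 0
Entering loop: for i in range(1, 12):

After execution: cur = 0
0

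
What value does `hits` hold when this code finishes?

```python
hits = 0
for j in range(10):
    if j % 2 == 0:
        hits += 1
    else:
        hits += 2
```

Let's trace through this code step by step.

Initialize: hits = 0
Entering loop: for j in range(10):

After execution: hits = 15
15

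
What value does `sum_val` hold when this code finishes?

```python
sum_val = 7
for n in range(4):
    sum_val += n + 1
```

Let's trace through this code step by step.

Initialize: sum_val = 7
Entering loop: for n in range(4):

After execution: sum_val = 17
17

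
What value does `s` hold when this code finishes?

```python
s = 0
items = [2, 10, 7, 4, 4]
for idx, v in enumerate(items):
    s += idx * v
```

Let's trace through this code step by step.

Initialize: s = 0
Initialize: items = [2, 10, 7, 4, 4]
Entering loop: for idx, v in enumerate(items):

After execution: s = 52
52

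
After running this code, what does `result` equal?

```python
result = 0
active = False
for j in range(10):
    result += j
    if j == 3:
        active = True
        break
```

Let's trace through this code step by step.

Initialize: result = 0
Initialize: active = False
Entering loop: for j in range(10):

After execution: result = 6
6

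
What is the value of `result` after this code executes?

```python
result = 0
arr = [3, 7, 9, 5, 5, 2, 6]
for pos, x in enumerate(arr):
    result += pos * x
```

Let's trace through this code step by step.

Initialize: result = 0
Initialize: arr = [3, 7, 9, 5, 5, 2, 6]
Entering loop: for pos, x in enumerate(arr):

After execution: result = 106
106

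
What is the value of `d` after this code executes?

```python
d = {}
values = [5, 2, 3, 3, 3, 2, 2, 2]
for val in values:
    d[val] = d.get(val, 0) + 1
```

Let's trace through this code step by step.

Initialize: d = {}
Initialize: values = [5, 2, 3, 3, 3, 2, 2, 2]
Entering loop: for val in values:

After execution: d = {5: 1, 2: 4, 3: 3}
{5: 1, 2: 4, 3: 3}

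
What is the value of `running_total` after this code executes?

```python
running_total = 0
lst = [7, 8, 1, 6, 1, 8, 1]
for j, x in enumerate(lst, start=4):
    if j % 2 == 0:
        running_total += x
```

Let's trace through this code step by step.

Initialize: running_total = 0
Initialize: lst = [7, 8, 1, 6, 1, 8, 1]
Entering loop: for j, x in enumerate(lst, start=4):

After execution: running_total = 10
10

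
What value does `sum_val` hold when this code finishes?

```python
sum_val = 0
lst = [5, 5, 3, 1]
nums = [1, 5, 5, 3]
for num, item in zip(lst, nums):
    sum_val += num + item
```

Let's trace through this code step by step.

Initialize: sum_val = 0
Initialize: lst = [5, 5, 3, 1]
Initialize: nums = [1, 5, 5, 3]
Entering loop: for num, item in zip(lst, nums):

After execution: sum_val = 28
28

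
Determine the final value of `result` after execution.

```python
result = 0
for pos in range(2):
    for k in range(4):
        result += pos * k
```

Let's trace through this code step by step.

Initialize: result = 0
Entering loop: for pos in range(2):

After execution: result = 6
6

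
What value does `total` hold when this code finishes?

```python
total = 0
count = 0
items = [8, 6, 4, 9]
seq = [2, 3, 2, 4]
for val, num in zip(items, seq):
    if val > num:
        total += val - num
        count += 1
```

Let's trace through this code step by step.

Initialize: total = 0
Initialize: count = 0
Initialize: items = [8, 6, 4, 9]
Initialize: seq = [2, 3, 2, 4]
Entering loop: for val, num in zip(items, seq):

After execution: total = 16
16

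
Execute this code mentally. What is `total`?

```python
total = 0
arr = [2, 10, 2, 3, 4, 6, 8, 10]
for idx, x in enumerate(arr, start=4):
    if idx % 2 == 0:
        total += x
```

Let's trace through this code step by step.

Initialize: total = 0
Initialize: arr = [2, 10, 2, 3, 4, 6, 8, 10]
Entering loop: for idx, x in enumerate(arr, start=4):

After execution: total = 16
16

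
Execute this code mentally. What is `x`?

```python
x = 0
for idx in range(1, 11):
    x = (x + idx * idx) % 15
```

Let's trace through this code step by step.

Initialize: x = 0
Entering loop: for idx in range(1, 11):

After execution: x = 10
10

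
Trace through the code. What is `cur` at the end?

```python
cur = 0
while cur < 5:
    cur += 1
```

Let's trace through this code step by step.

Initialize: cur = 0
Entering loop: while cur < 5:

After execution: cur = 5
5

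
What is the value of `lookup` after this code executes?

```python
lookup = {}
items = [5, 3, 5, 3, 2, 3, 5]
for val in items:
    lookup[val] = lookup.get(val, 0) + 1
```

Let's trace through this code step by step.

Initialize: lookup = {}
Initialize: items = [5, 3, 5, 3, 2, 3, 5]
Entering loop: for val in items:

After execution: lookup = {5: 3, 3: 3, 2: 1}
{5: 3, 3: 3, 2: 1}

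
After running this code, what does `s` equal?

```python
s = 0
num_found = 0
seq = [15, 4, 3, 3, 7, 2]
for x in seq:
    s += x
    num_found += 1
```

Let's trace through this code step by step.

Initialize: s = 0
Initialize: num_found = 0
Initialize: seq = [15, 4, 3, 3, 7, 2]
Entering loop: for x in seq:

After execution: s = 34
34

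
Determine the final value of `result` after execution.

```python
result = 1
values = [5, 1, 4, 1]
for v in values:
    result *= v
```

Let's trace through this code step by step.

Initialize: result = 1
Initialize: values = [5, 1, 4, 1]
Entering loop: for v in values:

After execution: result = 20
20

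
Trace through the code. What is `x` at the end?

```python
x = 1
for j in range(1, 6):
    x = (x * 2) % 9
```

Let's trace through this code step by step.

Initialize: x = 1
Entering loop: for j in range(1, 6):

After execution: x = 5
5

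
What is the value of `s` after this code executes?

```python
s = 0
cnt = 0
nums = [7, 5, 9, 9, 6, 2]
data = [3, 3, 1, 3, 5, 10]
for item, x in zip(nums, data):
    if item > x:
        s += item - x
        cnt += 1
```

Let's trace through this code step by step.

Initialize: s = 0
Initialize: cnt = 0
Initialize: nums = [7, 5, 9, 9, 6, 2]
Initialize: data = [3, 3, 1, 3, 5, 10]
Entering loop: for item, x in zip(nums, data):

After execution: s = 21
21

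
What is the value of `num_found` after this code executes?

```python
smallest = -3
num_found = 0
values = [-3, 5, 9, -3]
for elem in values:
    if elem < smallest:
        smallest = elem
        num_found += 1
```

Let's trace through this code step by step.

Initialize: smallest = -3
Initialize: num_found = 0
Initialize: values = [-3, 5, 9, -3]
Entering loop: for elem in values:

After execution: num_found = 0
0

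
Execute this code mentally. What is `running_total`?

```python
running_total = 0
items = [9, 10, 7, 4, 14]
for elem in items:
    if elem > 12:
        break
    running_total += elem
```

Let's trace through this code step by step.

Initialize: running_total = 0
Initialize: items = [9, 10, 7, 4, 14]
Entering loop: for elem in items:

After execution: running_total = 30
30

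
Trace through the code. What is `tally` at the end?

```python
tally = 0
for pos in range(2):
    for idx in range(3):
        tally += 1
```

Let's trace through this code step by step.

Initialize: tally = 0
Entering loop: for pos in range(2):

After execution: tally = 6
6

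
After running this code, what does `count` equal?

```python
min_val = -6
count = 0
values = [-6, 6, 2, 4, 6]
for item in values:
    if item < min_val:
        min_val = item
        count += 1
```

Let's trace through this code step by step.

Initialize: min_val = -6
Initialize: count = 0
Initialize: values = [-6, 6, 2, 4, 6]
Entering loop: for item in values:

After execution: count = 0
0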